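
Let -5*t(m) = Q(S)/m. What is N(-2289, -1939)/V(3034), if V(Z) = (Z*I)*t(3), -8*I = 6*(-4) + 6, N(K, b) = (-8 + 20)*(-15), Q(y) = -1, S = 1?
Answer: -600/1517 ≈ -0.39552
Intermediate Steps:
N(K, b) = -180 (N(K, b) = 12*(-15) = -180)
t(m) = 1/(5*m) (t(m) = -(-1)/(5*m) = 1/(5*m))
I = 9/4 (I = -(6*(-4) + 6)/8 = -(-24 + 6)/8 = -⅛*(-18) = 9/4 ≈ 2.2500)
V(Z) = 3*Z/20 (V(Z) = (Z*(9/4))*((⅕)/3) = (9*Z/4)*((⅕)*(⅓)) = (9*Z/4)*(1/15) = 3*Z/20)
N(-2289, -1939)/V(3034) = -180/((3/20)*3034) = -180/4551/10 = -180*10/4551 = -600/1517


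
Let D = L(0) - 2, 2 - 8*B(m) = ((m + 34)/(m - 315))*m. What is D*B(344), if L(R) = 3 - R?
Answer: -64987/116 ≈ -560.23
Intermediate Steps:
B(m) = ¼ - m*(34 + m)/(8*(-315 + m)) (B(m) = ¼ - (m + 34)/(m - 315)*m/8 = ¼ - (34 + m)/(-315 + m)*m/8 = ¼ - m*(34 + m)/(8*(-315 + m)))
D = 1 (D = (3 - 1*0) - 2 = (3 + 0) - 2 = 3 - 2 = 1)
D*B(344) = 1*((-630 - 1*344² - 32*344)/(8*(-315 + 344))) = 1*((⅛)*(-630 - 1*118336 - 11008)/29) = 1*((⅛)*(1/29)*(-630 - 118336 - 11008)) = 1*((⅛)*(1/29)*(-129974)) = 1*(-64987/116) = -64987/116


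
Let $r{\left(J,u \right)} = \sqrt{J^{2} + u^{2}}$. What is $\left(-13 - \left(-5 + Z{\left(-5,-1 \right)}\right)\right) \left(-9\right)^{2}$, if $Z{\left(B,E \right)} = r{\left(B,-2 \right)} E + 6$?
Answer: $-1134 + 81 \sqrt{29} \approx -697.8$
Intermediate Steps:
$Z{\left(B,E \right)} = 6 + E \sqrt{4 + B^{2}}$ ($Z{\left(B,E \right)} = \sqrt{B^{2} + \left(-2\right)^{2}} E + 6 = \sqrt{B^{2} + 4} E + 6 = \sqrt{4 + B^{2}} E + 6 = E \sqrt{4 + B^{2}} + 6 = 6 + E \sqrt{4 + B^{2}}$)
$\left(-13 - \left(-5 + Z{\left(-5,-1 \right)}\right)\right) \left(-9\right)^{2} = \left(-13 + \left(5 - \left(6 - \sqrt{4 + \left(-5\right)^{2}}\right)\right)\right) \left(-9\right)^{2} = \left(-13 + \left(5 - \left(6 - \sqrt{4 + 25}\right)\right)\right) 81 = \left(-13 + \left(5 - \left(6 - \sqrt{29}\right)\right)\right) 81 = \left(-13 - \left(1 - \sqrt{29}\right)\right) 81 = \left(-14 + \sqrt{29}\right) 81 = -1134 + 81 \sqrt{29}$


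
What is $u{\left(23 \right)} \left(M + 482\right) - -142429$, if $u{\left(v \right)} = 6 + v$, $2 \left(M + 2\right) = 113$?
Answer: $\frac{315975}{2} \approx 1.5799 \cdot 10^{5}$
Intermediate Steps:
$M = \frac{109}{2}$ ($M = -2 + \frac{1}{2} \cdot 113 = -2 + \frac{113}{2} = \frac{109}{2} \approx 54.5$)
$u{\left(23 \right)} \left(M + 482\right) - -142429 = \left(6 + 23\right) \left(\frac{109}{2} + 482\right) - -142429 = 29 \cdot \frac{1073}{2} + 142429 = \frac{31117}{2} + 142429 = \frac{315975}{2}$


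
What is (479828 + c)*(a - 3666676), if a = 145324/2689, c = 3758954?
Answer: -41792467978036080/2689 ≈ -1.5542e+13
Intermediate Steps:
a = 145324/2689 (a = 145324*(1/2689) = 145324/2689 ≈ 54.044)
(479828 + c)*(a - 3666676) = (479828 + 3758954)*(145324/2689 - 3666676) = 4238782*(-9859546440/2689) = -41792467978036080/2689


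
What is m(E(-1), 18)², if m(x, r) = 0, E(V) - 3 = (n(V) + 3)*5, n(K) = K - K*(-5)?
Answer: 0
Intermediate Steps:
n(K) = 6*K (n(K) = K - (-5)*K = K + 5*K = 6*K)
E(V) = 18 + 30*V (E(V) = 3 + (6*V + 3)*5 = 3 + (3 + 6*V)*5 = 3 + (15 + 30*V) = 18 + 30*V)
m(E(-1), 18)² = 0² = 0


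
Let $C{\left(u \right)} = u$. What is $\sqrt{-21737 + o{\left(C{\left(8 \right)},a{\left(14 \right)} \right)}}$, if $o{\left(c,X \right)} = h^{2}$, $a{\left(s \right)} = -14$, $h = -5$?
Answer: $4 i \sqrt{1357} \approx 147.35 i$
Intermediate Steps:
$o{\left(c,X \right)} = 25$ ($o{\left(c,X \right)} = \left(-5\right)^{2} = 25$)
$\sqrt{-21737 + o{\left(C{\left(8 \right)},a{\left(14 \right)} \right)}} = \sqrt{-21737 + 25} = \sqrt{-21712} = 4 i \sqrt{1357}$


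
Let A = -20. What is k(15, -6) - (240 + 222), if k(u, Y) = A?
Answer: -482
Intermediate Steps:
k(u, Y) = -20
k(15, -6) - (240 + 222) = -20 - (240 + 222) = -20 - 1*462 = -20 - 462 = -482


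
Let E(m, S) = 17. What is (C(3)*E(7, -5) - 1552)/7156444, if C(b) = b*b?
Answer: -1399/7156444 ≈ -0.00019549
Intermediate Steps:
C(b) = b²
(C(3)*E(7, -5) - 1552)/7156444 = (3²*17 - 1552)/7156444 = (9*17 - 1552)*(1/7156444) = (153 - 1552)*(1/7156444) = -1399*1/7156444 = -1399/7156444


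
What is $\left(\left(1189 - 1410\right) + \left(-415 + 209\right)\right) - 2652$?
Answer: $-3079$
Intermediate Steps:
$\left(\left(1189 - 1410\right) + \left(-415 + 209\right)\right) - 2652 = \left(-221 - 206\right) - 2652 = -427 - 2652 = -3079$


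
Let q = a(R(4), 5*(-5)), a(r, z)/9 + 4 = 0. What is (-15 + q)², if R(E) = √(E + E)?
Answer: 2601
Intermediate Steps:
R(E) = √2*√E (R(E) = √(2*E) = √2*√E)
a(r, z) = -36 (a(r, z) = -36 + 9*0 = -36 + 0 = -36)
q = -36
(-15 + q)² = (-15 - 36)² = (-51)² = 2601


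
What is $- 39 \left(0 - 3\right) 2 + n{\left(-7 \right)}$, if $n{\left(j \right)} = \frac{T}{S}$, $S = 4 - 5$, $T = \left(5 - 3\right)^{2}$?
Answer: $230$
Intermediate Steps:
$T = 4$ ($T = 2^{2} = 4$)
$S = -1$ ($S = 4 - 5 = -1$)
$n{\left(j \right)} = -4$ ($n{\left(j \right)} = \frac{4}{-1} = 4 \left(-1\right) = -4$)
$- 39 \left(0 - 3\right) 2 + n{\left(-7 \right)} = - 39 \left(0 - 3\right) 2 - 4 = - 39 \left(\left(-3\right) 2\right) - 4 = \left(-39\right) \left(-6\right) - 4 = 234 - 4 = 230$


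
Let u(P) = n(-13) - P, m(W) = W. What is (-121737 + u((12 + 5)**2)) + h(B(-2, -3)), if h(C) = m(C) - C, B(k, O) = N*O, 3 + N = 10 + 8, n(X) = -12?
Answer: -122038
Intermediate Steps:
N = 15 (N = -3 + (10 + 8) = -3 + 18 = 15)
u(P) = -12 - P
B(k, O) = 15*O
h(C) = 0 (h(C) = C - C = 0)
(-121737 + u((12 + 5)**2)) + h(B(-2, -3)) = (-121737 + (-12 - (12 + 5)**2)) + 0 = (-121737 + (-12 - 1*17**2)) + 0 = (-121737 + (-12 - 1*289)) + 0 = (-121737 + (-12 - 289)) + 0 = (-121737 - 301) + 0 = -122038 + 0 = -122038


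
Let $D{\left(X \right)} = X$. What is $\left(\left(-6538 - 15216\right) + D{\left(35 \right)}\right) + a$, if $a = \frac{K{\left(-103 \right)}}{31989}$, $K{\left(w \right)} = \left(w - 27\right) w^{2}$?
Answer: $- \frac{696148261}{31989} \approx -21762.0$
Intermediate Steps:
$K{\left(w \right)} = w^{2} \left(-27 + w\right)$ ($K{\left(w \right)} = \left(-27 + w\right) w^{2} = w^{2} \left(-27 + w\right)$)
$a = - \frac{1379170}{31989}$ ($a = \frac{\left(-103\right)^{2} \left(-27 - 103\right)}{31989} = 10609 \left(-130\right) \frac{1}{31989} = \left(-1379170\right) \frac{1}{31989} = - \frac{1379170}{31989} \approx -43.114$)
$\left(\left(-6538 - 15216\right) + D{\left(35 \right)}\right) + a = \left(\left(-6538 - 15216\right) + 35\right) - \frac{1379170}{31989} = \left(-21754 + 35\right) - \frac{1379170}{31989} = -21719 - \frac{1379170}{31989} = - \frac{696148261}{31989}$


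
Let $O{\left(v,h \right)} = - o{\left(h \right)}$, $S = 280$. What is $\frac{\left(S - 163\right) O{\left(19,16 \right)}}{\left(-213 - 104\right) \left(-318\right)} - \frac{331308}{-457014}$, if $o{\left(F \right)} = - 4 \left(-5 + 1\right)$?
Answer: $\frac{903952890}{1279715369} \approx 0.70637$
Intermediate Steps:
$o{\left(F \right)} = 16$ ($o{\left(F \right)} = \left(-4\right) \left(-4\right) = 16$)
$O{\left(v,h \right)} = -16$ ($O{\left(v,h \right)} = \left(-1\right) 16 = -16$)
$\frac{\left(S - 163\right) O{\left(19,16 \right)}}{\left(-213 - 104\right) \left(-318\right)} - \frac{331308}{-457014} = \frac{\left(280 - 163\right) \left(-16\right)}{\left(-213 - 104\right) \left(-318\right)} - \frac{331308}{-457014} = \frac{117 \left(-16\right)}{\left(-317\right) \left(-318\right)} - - \frac{55218}{76169} = - \frac{1872}{100806} + \frac{55218}{76169} = \left(-1872\right) \frac{1}{100806} + \frac{55218}{76169} = - \frac{312}{16801} + \frac{55218}{76169} = \frac{903952890}{1279715369}$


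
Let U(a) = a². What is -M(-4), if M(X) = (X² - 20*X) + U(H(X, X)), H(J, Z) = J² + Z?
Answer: -240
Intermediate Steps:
H(J, Z) = Z + J²
M(X) = X² + (X + X²)² - 20*X (M(X) = (X² - 20*X) + (X + X²)² = X² + (X + X²)² - 20*X)
-M(-4) = -(-4)*(-20 - 4 - 4*(1 - 4)²) = -(-4)*(-20 - 4 - 4*(-3)²) = -(-4)*(-20 - 4 - 4*9) = -(-4)*(-20 - 4 - 36) = -(-4)*(-60) = -1*240 = -240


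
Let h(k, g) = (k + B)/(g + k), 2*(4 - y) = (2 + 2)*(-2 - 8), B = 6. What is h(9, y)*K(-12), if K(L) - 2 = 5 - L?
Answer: 95/11 ≈ 8.6364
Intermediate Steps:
y = 24 (y = 4 - (2 + 2)*(-2 - 8)/2 = 4 - 2*(-10) = 4 - 1/2*(-40) = 4 + 20 = 24)
h(k, g) = (6 + k)/(g + k) (h(k, g) = (k + 6)/(g + k) = (6 + k)/(g + k))
K(L) = 7 - L (K(L) = 2 + (5 - L) = 7 - L)
h(9, y)*K(-12) = ((6 + 9)/(24 + 9))*(7 - 1*(-12)) = (15/33)*(7 + 12) = ((1/33)*15)*19 = (5/11)*19 = 95/11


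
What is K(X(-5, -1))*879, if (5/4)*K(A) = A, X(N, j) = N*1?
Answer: -3516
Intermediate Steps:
X(N, j) = N
K(A) = 4*A/5
K(X(-5, -1))*879 = ((⅘)*(-5))*879 = -4*879 = -3516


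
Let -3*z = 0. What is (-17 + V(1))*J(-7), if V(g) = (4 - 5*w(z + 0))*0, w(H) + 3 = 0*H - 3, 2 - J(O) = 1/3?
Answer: -85/3 ≈ -28.333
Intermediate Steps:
J(O) = 5/3 (J(O) = 2 - 1/3 = 2 - 1*⅓ = 2 - ⅓ = 5/3)
z = 0 (z = -⅓*0 = 0)
w(H) = -6 (w(H) = -3 + (0*H - 3) = -3 + (0 - 3) = -3 - 3 = -6)
V(g) = 0 (V(g) = (4 - 5*(-6))*0 = (4 + 30)*0 = 34*0 = 0)
(-17 + V(1))*J(-7) = (-17 + 0)*(5/3) = -17*5/3 = -85/3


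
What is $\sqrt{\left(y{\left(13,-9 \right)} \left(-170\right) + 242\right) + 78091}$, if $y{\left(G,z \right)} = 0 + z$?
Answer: $\sqrt{79863} \approx 282.6$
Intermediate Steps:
$y{\left(G,z \right)} = z$
$\sqrt{\left(y{\left(13,-9 \right)} \left(-170\right) + 242\right) + 78091} = \sqrt{\left(\left(-9\right) \left(-170\right) + 242\right) + 78091} = \sqrt{\left(1530 + 242\right) + 78091} = \sqrt{1772 + 78091} = \sqrt{79863}$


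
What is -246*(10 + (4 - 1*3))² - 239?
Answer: -30005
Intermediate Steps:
-246*(10 + (4 - 1*3))² - 239 = -246*(10 + (4 - 3))² - 239 = -246*(10 + 1)² - 239 = -246*11² - 239 = -246*121 - 239 = -29766 - 239 = -30005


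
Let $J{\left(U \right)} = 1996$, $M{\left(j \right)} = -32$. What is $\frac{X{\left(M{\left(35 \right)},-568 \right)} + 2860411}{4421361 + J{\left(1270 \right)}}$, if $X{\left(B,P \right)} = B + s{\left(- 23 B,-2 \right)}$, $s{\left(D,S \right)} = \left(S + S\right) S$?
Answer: $\frac{2860387}{4423357} \approx 0.64666$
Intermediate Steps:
$s{\left(D,S \right)} = 2 S^{2}$ ($s{\left(D,S \right)} = 2 S S = 2 S^{2}$)
$X{\left(B,P \right)} = 8 + B$ ($X{\left(B,P \right)} = B + 2 \left(-2\right)^{2} = B + 2 \cdot 4 = B + 8 = 8 + B$)
$\frac{X{\left(M{\left(35 \right)},-568 \right)} + 2860411}{4421361 + J{\left(1270 \right)}} = \frac{\left(8 - 32\right) + 2860411}{4421361 + 1996} = \frac{-24 + 2860411}{4423357} = 2860387 \cdot \frac{1}{4423357} = \frac{2860387}{4423357}$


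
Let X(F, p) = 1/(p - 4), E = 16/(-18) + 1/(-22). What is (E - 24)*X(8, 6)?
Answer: -4937/396 ≈ -12.467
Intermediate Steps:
E = -185/198 (E = 16*(-1/18) + 1*(-1/22) = -8/9 - 1/22 = -185/198 ≈ -0.93434)
X(F, p) = 1/(-4 + p)
(E - 24)*X(8, 6) = (-185/198 - 24)/(-4 + 6) = -4937/198/2 = -4937/198*½ = -4937/396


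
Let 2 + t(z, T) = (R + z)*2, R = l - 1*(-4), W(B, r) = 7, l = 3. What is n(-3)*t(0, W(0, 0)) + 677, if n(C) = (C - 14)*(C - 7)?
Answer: 2717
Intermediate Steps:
n(C) = (-14 + C)*(-7 + C)
R = 7 (R = 3 - 1*(-4) = 3 + 4 = 7)
t(z, T) = 12 + 2*z (t(z, T) = -2 + (7 + z)*2 = -2 + (14 + 2*z) = 12 + 2*z)
n(-3)*t(0, W(0, 0)) + 677 = (98 + (-3)**2 - 21*(-3))*(12 + 2*0) + 677 = (98 + 9 + 63)*(12 + 0) + 677 = 170*12 + 677 = 2040 + 677 = 2717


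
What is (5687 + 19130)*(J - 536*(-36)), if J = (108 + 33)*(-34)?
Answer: 359896134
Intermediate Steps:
J = -4794 (J = 141*(-34) = -4794)
(5687 + 19130)*(J - 536*(-36)) = (5687 + 19130)*(-4794 - 536*(-36)) = 24817*(-4794 + 19296) = 24817*14502 = 359896134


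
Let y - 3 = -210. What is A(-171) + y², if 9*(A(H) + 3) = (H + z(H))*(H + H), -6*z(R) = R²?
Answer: 234537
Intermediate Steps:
z(R) = -R²/6
A(H) = -3 + 2*H*(H - H²/6)/9 (A(H) = -3 + ((H - H²/6)*(H + H))/9 = -3 + ((H - H²/6)*(2*H))/9 = -3 + (2*H*(H - H²/6))/9 = -3 + 2*H*(H - H²/6)/9)
y = -207 (y = 3 - 210 = -207)
A(-171) + y² = (-3 - 1/27*(-171)³ + (2/9)*(-171)²) + (-207)² = (-3 - 1/27*(-5000211) + (2/9)*29241) + 42849 = (-3 + 185193 + 6498) + 42849 = 191688 + 42849 = 234537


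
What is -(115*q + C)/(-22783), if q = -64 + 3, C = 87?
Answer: -6928/22783 ≈ -0.30409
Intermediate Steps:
q = -61
-(115*q + C)/(-22783) = -(115*(-61) + 87)/(-22783) = -(-7015 + 87)*(-1)/22783 = -(-6928)*(-1)/22783 = -1*6928/22783 = -6928/22783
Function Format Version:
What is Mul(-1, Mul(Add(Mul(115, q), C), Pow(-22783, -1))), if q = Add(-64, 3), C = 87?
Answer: Rational(-6928, 22783) ≈ -0.30409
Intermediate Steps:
q = -61
Mul(-1, Mul(Add(Mul(115, q), C), Pow(-22783, -1))) = Mul(-1, Mul(Add(Mul(115, -61), 87), Pow(-22783, -1))) = Mul(-1, Mul(Add(-7015, 87), Rational(-1, 22783))) = Mul(-1, Mul(-6928, Rational(-1, 22783))) = Mul(-1, Rational(6928, 22783)) = Rational(-6928, 22783)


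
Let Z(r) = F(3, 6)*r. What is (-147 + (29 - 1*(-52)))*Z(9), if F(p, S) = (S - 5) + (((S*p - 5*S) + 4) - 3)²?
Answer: -72468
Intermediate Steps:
F(p, S) = -5 + S + (1 - 5*S + S*p)² (F(p, S) = (-5 + S) + (((-5*S + S*p) + 4) - 3)² = (-5 + S) + ((4 - 5*S + S*p) - 3)² = (-5 + S) + (1 - 5*S + S*p)² = -5 + S + (1 - 5*S + S*p)²)
Z(r) = 122*r (Z(r) = (-5 + 6 + (1 - 5*6 + 6*3)²)*r = (-5 + 6 + (1 - 30 + 18)²)*r = (-5 + 6 + (-11)²)*r = (-5 + 6 + 121)*r = 122*r)
(-147 + (29 - 1*(-52)))*Z(9) = (-147 + (29 - 1*(-52)))*(122*9) = (-147 + (29 + 52))*1098 = (-147 + 81)*1098 = -66*1098 = -72468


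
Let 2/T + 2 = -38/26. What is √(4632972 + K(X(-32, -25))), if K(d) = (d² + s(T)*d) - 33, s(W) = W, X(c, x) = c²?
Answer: √1278207755/15 ≈ 2383.5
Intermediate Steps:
T = -26/45 (T = 2/(-2 - 38/26) = 2/(-2 - 38*1/26) = 2/(-2 - 19/13) = 2/(-45/13) = 2*(-13/45) = -26/45 ≈ -0.57778)
K(d) = -33 + d² - 26*d/45 (K(d) = (d² - 26*d/45) - 33 = -33 + d² - 26*d/45)
√(4632972 + K(X(-32, -25))) = √(4632972 + (-33 + ((-32)²)² - 26/45*(-32)²)) = √(4632972 + (-33 + 1024² - 26/45*1024)) = √(4632972 + (-33 + 1048576 - 26624/45)) = √(4632972 + 47157811/45) = √(255641551/45) = √1278207755/15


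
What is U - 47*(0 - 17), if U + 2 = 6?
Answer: 803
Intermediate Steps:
U = 4 (U = -2 + 6 = 4)
U - 47*(0 - 17) = 4 - 47*(0 - 17) = 4 - 47*(-17) = 4 + 799 = 803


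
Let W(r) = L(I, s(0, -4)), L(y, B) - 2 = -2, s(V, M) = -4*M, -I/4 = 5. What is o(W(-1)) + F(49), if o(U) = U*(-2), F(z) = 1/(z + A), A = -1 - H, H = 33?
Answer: 1/15 ≈ 0.066667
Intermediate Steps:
I = -20 (I = -4*5 = -20)
A = -34 (A = -1 - 1*33 = -1 - 33 = -34)
L(y, B) = 0 (L(y, B) = 2 - 2 = 0)
W(r) = 0
F(z) = 1/(-34 + z) (F(z) = 1/(z - 34) = 1/(-34 + z))
o(U) = -2*U
o(W(-1)) + F(49) = -2*0 + 1/(-34 + 49) = 0 + 1/15 = 1/15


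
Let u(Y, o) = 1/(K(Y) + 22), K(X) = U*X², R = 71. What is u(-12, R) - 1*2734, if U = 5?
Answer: -2028627/742 ≈ -2734.0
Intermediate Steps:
K(X) = 5*X²
u(Y, o) = 1/(22 + 5*Y²) (u(Y, o) = 1/(5*Y² + 22) = 1/(22 + 5*Y²))
u(-12, R) - 1*2734 = 1/(22 + 5*(-12)²) - 1*2734 = 1/(22 + 5*144) - 2734 = 1/(22 + 720) - 2734 = 1/742 - 2734 = -2028627/742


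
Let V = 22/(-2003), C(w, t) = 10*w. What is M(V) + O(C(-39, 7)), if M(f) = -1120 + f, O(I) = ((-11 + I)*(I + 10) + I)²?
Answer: 46271220836918/2003 ≈ 2.3101e+10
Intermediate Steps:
V = -22/2003 (V = 22*(-1/2003) = -22/2003 ≈ -0.010984)
O(I) = (I + (-11 + I)*(10 + I))² (O(I) = ((-11 + I)*(10 + I) + I)² = (I + (-11 + I)*(10 + I))²)
M(V) + O(C(-39, 7)) = (-1120 - 22/2003) + (-110 + (10*(-39))²)² = -2243382/2003 + (-110 + (-390)²)² = -2243382/2003 + (-110 + 152100)² = -2243382/2003 + 151990² = -2243382/2003 + 23100960100 = 46271220836918/2003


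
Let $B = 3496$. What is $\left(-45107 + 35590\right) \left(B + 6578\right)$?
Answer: $-95874258$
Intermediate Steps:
$\left(-45107 + 35590\right) \left(B + 6578\right) = \left(-45107 + 35590\right) \left(3496 + 6578\right) = \left(-9517\right) 10074 = -95874258$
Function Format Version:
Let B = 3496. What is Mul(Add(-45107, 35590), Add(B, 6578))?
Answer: -95874258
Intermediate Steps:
Mul(Add(-45107, 35590), Add(B, 6578)) = Mul(Add(-45107, 35590), Add(3496, 6578)) = Mul(-9517, 10074) = -95874258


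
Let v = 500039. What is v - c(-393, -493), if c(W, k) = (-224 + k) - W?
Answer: 500363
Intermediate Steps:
c(W, k) = -224 + k - W
v - c(-393, -493) = 500039 - (-224 - 493 - 1*(-393)) = 500039 - (-224 - 493 + 393) = 500039 - 1*(-324) = 500039 + 324 = 500363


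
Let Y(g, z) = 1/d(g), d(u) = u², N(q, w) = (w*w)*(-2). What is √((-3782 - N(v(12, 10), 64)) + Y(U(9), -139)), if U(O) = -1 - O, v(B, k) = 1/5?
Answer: √441001/10 ≈ 66.408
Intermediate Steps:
v(B, k) = ⅕
N(q, w) = -2*w² (N(q, w) = w²*(-2) = -2*w²)
Y(g, z) = g⁻² (Y(g, z) = 1/(g²) = g⁻²)
√((-3782 - N(v(12, 10), 64)) + Y(U(9), -139)) = √((-3782 - (-2)*64²) + (-1 - 1*9)⁻²) = √((-3782 - (-2)*4096) + (-1 - 9)⁻²) = √((-3782 - 1*(-8192)) + (-10)⁻²) = √((-3782 + 8192) + 1/100) = √(4410 + 1/100) = √(441001/100) = √441001/10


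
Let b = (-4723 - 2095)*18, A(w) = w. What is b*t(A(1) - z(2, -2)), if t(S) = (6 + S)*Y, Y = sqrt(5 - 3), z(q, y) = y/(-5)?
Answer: -4049892*sqrt(2)/5 ≈ -1.1455e+6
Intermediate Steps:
z(q, y) = -y/5 (z(q, y) = y*(-1/5) = -y/5)
b = -122724 (b = -6818*18 = -122724)
Y = sqrt(2) ≈ 1.4142
t(S) = sqrt(2)*(6 + S) (t(S) = (6 + S)*sqrt(2) = sqrt(2)*(6 + S))
b*t(A(1) - z(2, -2)) = -122724*sqrt(2)*(6 + (1 - (-1)*(-2)/5)) = -122724*sqrt(2)*(6 + (1 - 1*2/5)) = -122724*sqrt(2)*(6 + (1 - 2/5)) = -122724*sqrt(2)*(6 + 3/5) = -122724*sqrt(2)*33/5 = -4049892*sqrt(2)/5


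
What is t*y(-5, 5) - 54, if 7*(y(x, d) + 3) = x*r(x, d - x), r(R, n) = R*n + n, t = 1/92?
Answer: -34597/644 ≈ -53.722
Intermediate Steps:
t = 1/92 ≈ 0.010870
r(R, n) = n + R*n
y(x, d) = -3 + x*(1 + x)*(d - x)/7 (y(x, d) = -3 + (x*((d - x)*(1 + x)))/7 = -3 + (x*((1 + x)*(d - x)))/7 = -3 + (x*(1 + x)*(d - x))/7 = -3 + x*(1 + x)*(d - x)/7)
t*y(-5, 5) - 54 = (-3 + (⅐)*(-5)*(1 - 5)*(5 - 1*(-5)))/92 - 54 = (-3 + (⅐)*(-5)*(-4)*(5 + 5))/92 - 54 = (-3 + (⅐)*(-5)*(-4)*10)/92 - 54 = (-3 + 200/7)/92 - 54 = (1/92)*(179/7) - 54 = 179/644 - 54 = -34597/644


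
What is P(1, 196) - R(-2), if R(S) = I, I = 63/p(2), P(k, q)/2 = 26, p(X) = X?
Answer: 41/2 ≈ 20.500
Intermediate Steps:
P(k, q) = 52 (P(k, q) = 2*26 = 52)
I = 63/2 ≈ 31.500
R(S) = 63/2
P(1, 196) - R(-2) = 52 - 1*63/2 = 52 - 63/2 = 41/2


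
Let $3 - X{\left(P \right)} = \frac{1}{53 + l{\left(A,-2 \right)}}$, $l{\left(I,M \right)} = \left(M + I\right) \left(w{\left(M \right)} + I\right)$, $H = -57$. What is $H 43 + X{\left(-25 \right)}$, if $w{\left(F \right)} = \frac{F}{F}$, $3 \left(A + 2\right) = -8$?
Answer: $- \frac{1706265}{697} \approx -2448.0$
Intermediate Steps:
$A = - \frac{14}{3}$ ($A = -2 + \frac{1}{3} \left(-8\right) = -2 - \frac{8}{3} = - \frac{14}{3} \approx -4.6667$)
$w{\left(F \right)} = 1$
$l{\left(I,M \right)} = \left(1 + I\right) \left(I + M\right)$ ($l{\left(I,M \right)} = \left(M + I\right) \left(1 + I\right) = \left(I + M\right) \left(1 + I\right) = \left(1 + I\right) \left(I + M\right)$)
$X{\left(P \right)} = \frac{2082}{697}$ ($X{\left(P \right)} = 3 - \frac{1}{53 - \left(- \frac{8}{3} - \frac{196}{9}\right)} = 3 - \frac{1}{53 + \left(- \frac{14}{3} - 2 + \frac{196}{9} + \frac{28}{3}\right)} = 3 - \frac{1}{53 + \frac{220}{9}} = 3 - \frac{1}{\frac{697}{9}} = 3 - \frac{9}{697} = \frac{2082}{697}$)
$H 43 + X{\left(-25 \right)} = \left(-57\right) 43 + \frac{2082}{697} = -2451 + \frac{2082}{697} = - \frac{1706265}{697}$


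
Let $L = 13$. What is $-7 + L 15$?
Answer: $188$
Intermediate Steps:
$-7 + L 15 = -7 + 13 \cdot 15 = -7 + 195 = 188$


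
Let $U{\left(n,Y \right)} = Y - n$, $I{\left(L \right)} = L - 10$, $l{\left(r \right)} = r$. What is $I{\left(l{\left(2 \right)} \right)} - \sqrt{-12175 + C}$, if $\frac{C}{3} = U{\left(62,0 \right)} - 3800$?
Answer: $-8 - i \sqrt{23761} \approx -8.0 - 154.15 i$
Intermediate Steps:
$I{\left(L \right)} = -10 + L$
$C = -11586$ ($C = 3 \left(\left(0 - 62\right) - 3800\right) = 3 \left(-62 - 3800\right) = 3 \left(-3862\right) = -11586$)
$I{\left(l{\left(2 \right)} \right)} - \sqrt{-12175 + C} = \left(-10 + 2\right) - \sqrt{-12175 - 11586} = -8 - \sqrt{-23761} = -8 - i \sqrt{23761}$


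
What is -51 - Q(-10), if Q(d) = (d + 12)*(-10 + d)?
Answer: -11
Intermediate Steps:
Q(d) = (-10 + d)*(12 + d) (Q(d) = (12 + d)*(-10 + d) = (-10 + d)*(12 + d))
-51 - Q(-10) = -51 - (-120 + (-10)**2 + 2*(-10)) = -51 - (-120 + 100 - 20) = -51 - 1*(-40) = -51 + 40 = -11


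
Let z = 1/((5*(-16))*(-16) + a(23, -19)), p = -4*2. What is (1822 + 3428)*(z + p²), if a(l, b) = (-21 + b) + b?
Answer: 136753750/407 ≈ 3.3600e+5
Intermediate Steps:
p = -8
a(l, b) = -21 + 2*b
z = 1/1221 (z = 1/((5*(-16))*(-16) + (-21 + 2*(-19))) = 1/(-80*(-16) + (-21 - 38)) = 1/(1280 - 59) = 1/1221 ≈ 0.00081900)
(1822 + 3428)*(z + p²) = (1822 + 3428)*(1/1221 + (-8)²) = 5250*(1/1221 + 64) = 5250*(78145/1221) = 136753750/407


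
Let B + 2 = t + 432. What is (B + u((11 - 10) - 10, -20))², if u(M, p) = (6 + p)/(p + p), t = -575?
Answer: 8369449/400 ≈ 20924.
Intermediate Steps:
u(M, p) = (6 + p)/(2*p) (u(M, p) = (6 + p)/((2*p)) = (6 + p)*(1/(2*p)) = (6 + p)/(2*p))
B = -145 (B = -2 + (-575 + 432) = -2 - 143 = -145)
(B + u((11 - 10) - 10, -20))² = (-145 + (½)*(6 - 20)/(-20))² = (-145 + (½)*(-1/20)*(-14))² = (-145 + 7/20)² = (-2893/20)² = 8369449/400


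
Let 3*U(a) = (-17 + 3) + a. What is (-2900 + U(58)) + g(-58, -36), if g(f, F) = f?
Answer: -8830/3 ≈ -2943.3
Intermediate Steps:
U(a) = -14/3 + a/3 (U(a) = ((-17 + 3) + a)/3 = (-14 + a)/3 = -14/3 + a/3)
(-2900 + U(58)) + g(-58, -36) = (-2900 + (-14/3 + (1/3)*58)) - 58 = (-2900 + (-14/3 + 58/3)) - 58 = (-2900 + 44/3) - 58 = -8656/3 - 58 = -8830/3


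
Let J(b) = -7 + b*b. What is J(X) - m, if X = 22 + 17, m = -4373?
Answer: 5887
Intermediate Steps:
X = 39
J(b) = -7 + b²
J(X) - m = (-7 + 39²) - 1*(-4373) = (-7 + 1521) + 4373 = 1514 + 4373 = 5887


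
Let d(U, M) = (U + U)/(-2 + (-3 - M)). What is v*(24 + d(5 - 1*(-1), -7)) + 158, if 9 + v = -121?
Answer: -3742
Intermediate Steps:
v = -130 (v = -9 - 121 = -130)
d(U, M) = 2*U/(-5 - M) (d(U, M) = (2*U)/(-5 - M) = 2*U/(-5 - M))
v*(24 + d(5 - 1*(-1), -7)) + 158 = -130*(24 - 2*(5 - 1*(-1))/(5 - 7)) + 158 = -130*(24 - 2*(5 + 1)/(-2)) + 158 = -130*(24 - 2*6*(-½)) + 158 = -130*(24 + 6) + 158 = -130*30 + 158 = -3900 + 158 = -3742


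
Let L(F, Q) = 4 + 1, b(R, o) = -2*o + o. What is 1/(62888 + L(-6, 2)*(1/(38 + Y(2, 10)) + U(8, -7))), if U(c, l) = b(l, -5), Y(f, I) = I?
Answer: 48/3019829 ≈ 1.5895e-5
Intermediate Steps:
b(R, o) = -o
U(c, l) = 5 (U(c, l) = -1*(-5) = 5)
L(F, Q) = 5
1/(62888 + L(-6, 2)*(1/(38 + Y(2, 10)) + U(8, -7))) = 1/(62888 + 5*(1/(38 + 10) + 5)) = 1/(62888 + 5*(1/48 + 5)) = 1/(62888 + 5*(241/48)) = 1/(62888 + 1205/48) = 1/(3019829/48) = 48/3019829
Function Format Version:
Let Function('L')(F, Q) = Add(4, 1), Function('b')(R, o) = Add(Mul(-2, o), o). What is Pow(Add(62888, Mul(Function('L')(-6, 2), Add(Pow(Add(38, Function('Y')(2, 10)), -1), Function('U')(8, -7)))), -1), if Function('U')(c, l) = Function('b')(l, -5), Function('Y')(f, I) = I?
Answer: Rational(48, 3019829) ≈ 1.5895e-5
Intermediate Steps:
Function('b')(R, o) = Mul(-1, o)
Function('U')(c, l) = 5 (Function('U')(c, l) = Mul(-1, -5) = 5)
Function('L')(F, Q) = 5
Pow(Add(62888, Mul(Function('L')(-6, 2), Add(Pow(Add(38, Function('Y')(2, 10)), -1), Function('U')(8, -7)))), -1) = Pow(Add(62888, Mul(5, Add(Pow(Add(38, 10), -1), 5))), -1) = Pow(Add(62888, Mul(5, Add(Pow(48, -1), 5))), -1) = Pow(Add(62888, Mul(5, Add(Rational(1, 48), 5))), -1) = Pow(Add(62888, Mul(5, Rational(241, 48))), -1) = Pow(Add(62888, Rational(1205, 48)), -1) = Pow(Rational(3019829, 48), -1) = Rational(48, 3019829)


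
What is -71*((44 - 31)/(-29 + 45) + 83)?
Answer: -95211/16 ≈ -5950.7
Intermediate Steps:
-71*((44 - 31)/(-29 + 45) + 83) = -71*(13/16 + 83) = -71*1341/16 = -95211/16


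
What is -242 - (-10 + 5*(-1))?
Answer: -227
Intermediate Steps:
-242 - (-10 + 5*(-1)) = -242 - (-10 - 5) = -242 - (-15) = -242 - 1*(-15) = -242 + 15 = -227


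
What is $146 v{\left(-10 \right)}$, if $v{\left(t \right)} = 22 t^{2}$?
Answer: $321200$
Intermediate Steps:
$146 v{\left(-10 \right)} = 146 \cdot 22 \left(-10\right)^{2} = 146 \cdot 22 \cdot 100 = 146 \cdot 2200 = 321200$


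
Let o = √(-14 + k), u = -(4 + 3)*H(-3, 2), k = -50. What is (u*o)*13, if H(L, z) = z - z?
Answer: 0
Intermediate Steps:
H(L, z) = 0
u = 0 (u = -(4 + 3)*0 = -7*0 = -1*0 = 0)
o = 8*I (o = √(-14 - 50) = √(-64) = 8*I ≈ 8.0*I)
(u*o)*13 = (0*(8*I))*13 = 0*13 = 0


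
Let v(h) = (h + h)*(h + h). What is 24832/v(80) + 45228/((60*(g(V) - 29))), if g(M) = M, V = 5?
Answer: -18263/600 ≈ -30.438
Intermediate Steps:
v(h) = 4*h**2 (v(h) = (2*h)*(2*h) = 4*h**2)
24832/v(80) + 45228/((60*(g(V) - 29))) = 24832/((4*80**2)) + 45228/((60*(5 - 29))) = 24832/((4*6400)) + 45228/((60*(-24))) = 24832/25600 + 45228/(-1440) = 24832*(1/25600) + 45228*(-1/1440) = 97/100 - 3769/120 = -18263/600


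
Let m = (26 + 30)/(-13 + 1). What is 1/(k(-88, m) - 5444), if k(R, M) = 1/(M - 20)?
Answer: -74/402859 ≈ -0.00018369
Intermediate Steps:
m = -14/3 (m = 56/(-12) = 56*(-1/12) = -14/3 ≈ -4.6667)
k(R, M) = 1/(-20 + M)
1/(k(-88, m) - 5444) = 1/(1/(-20 - 14/3) - 5444) = 1/(1/(-74/3) - 5444) = 1/(-3/74 - 5444) = 1/(-402859/74) = -74/402859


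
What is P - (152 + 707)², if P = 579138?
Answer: -158743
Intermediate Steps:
P - (152 + 707)² = 579138 - (152 + 707)² = 579138 - 1*859² = 579138 - 1*737881 = 579138 - 737881 = -158743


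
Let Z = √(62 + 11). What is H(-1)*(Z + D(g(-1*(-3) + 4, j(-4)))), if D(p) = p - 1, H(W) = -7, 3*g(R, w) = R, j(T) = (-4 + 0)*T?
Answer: -28/3 - 7*√73 ≈ -69.141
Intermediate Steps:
j(T) = -4*T
g(R, w) = R/3
D(p) = -1 + p
Z = √73 ≈ 8.5440
H(-1)*(Z + D(g(-1*(-3) + 4, j(-4)))) = -7*(√73 + (-1 + (-1*(-3) + 4)/3)) = -7*(√73 + (-1 + (3 + 4)/3)) = -7*(√73 + (-1 + (⅓)*7)) = -7*(√73 + (-1 + 7/3)) = -7*(√73 + 4/3) = -7*(4/3 + √73) = -28/3 - 7*√73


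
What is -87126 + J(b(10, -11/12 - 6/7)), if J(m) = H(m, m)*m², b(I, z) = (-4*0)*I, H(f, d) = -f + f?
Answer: -87126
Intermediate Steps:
H(f, d) = 0
b(I, z) = 0 (b(I, z) = 0*I = 0)
J(m) = 0 (J(m) = 0*m² = 0)
-87126 + J(b(10, -11/12 - 6/7)) = -87126 + 0 = -87126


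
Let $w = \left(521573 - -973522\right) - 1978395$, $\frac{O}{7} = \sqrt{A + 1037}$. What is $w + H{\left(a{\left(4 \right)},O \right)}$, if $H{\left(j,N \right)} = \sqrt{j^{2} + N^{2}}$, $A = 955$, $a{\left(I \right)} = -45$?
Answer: $-483300 + \sqrt{99633} \approx -4.8298 \cdot 10^{5}$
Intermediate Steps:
$O = 14 \sqrt{498}$ ($O = 7 \sqrt{955 + 1037} = 7 \sqrt{1992} = 7 \cdot 2 \sqrt{498} = 14 \sqrt{498} \approx 312.42$)
$H{\left(j,N \right)} = \sqrt{N^{2} + j^{2}}$
$w = -483300$ ($w = \left(521573 + 973522\right) - 1978395 = 1495095 - 1978395 = -483300$)
$w + H{\left(a{\left(4 \right)},O \right)} = -483300 + \sqrt{\left(14 \sqrt{498}\right)^{2} + \left(-45\right)^{2}} = -483300 + \sqrt{97608 + 2025} = -483300 + \sqrt{99633}$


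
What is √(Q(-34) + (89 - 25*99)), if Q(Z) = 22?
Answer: 2*I*√591 ≈ 48.621*I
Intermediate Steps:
√(Q(-34) + (89 - 25*99)) = √(22 + (89 - 25*99)) = √(22 + (89 - 2475)) = √(22 - 2386) = √(-2364) = 2*I*√591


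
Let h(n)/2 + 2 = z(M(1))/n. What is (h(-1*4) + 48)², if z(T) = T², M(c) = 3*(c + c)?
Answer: 676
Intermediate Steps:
M(c) = 6*c (M(c) = 3*(2*c) = 6*c)
h(n) = -4 + 72/n (h(n) = -4 + 2*((6*1)²/n) = -4 + 2*(6²/n) = -4 + 2*(36/n) = -4 + 72/n)
(h(-1*4) + 48)² = ((-4 + 72/((-1*4))) + 48)² = ((-4 + 72/(-4)) + 48)² = ((-4 + 72*(-¼)) + 48)² = ((-4 - 18) + 48)² = (-22 + 48)² = 26² = 676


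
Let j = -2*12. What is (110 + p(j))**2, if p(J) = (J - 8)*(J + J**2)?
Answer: 308142916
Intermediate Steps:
j = -24
p(J) = (-8 + J)*(J + J**2)
(110 + p(j))**2 = (110 - 24*(-8 + (-24)**2 - 7*(-24)))**2 = (110 - 24*(-8 + 576 + 168))**2 = (110 - 24*736)**2 = (110 - 17664)**2 = (-17554)**2 = 308142916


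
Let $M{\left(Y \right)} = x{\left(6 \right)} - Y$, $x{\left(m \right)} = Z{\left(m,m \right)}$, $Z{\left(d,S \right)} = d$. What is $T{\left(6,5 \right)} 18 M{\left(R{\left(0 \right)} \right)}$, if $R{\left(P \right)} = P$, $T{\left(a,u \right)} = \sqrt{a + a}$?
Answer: $216 \sqrt{3} \approx 374.12$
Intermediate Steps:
$T{\left(a,u \right)} = \sqrt{2} \sqrt{a}$ ($T{\left(a,u \right)} = \sqrt{2 a} = \sqrt{2} \sqrt{a}$)
$x{\left(m \right)} = m$
$M{\left(Y \right)} = 6 - Y$
$T{\left(6,5 \right)} 18 M{\left(R{\left(0 \right)} \right)} = \sqrt{2} \sqrt{6} \cdot 18 \left(6 - 0\right) = 2 \sqrt{3} \cdot 18 \left(6 + 0\right) = 36 \sqrt{3} \cdot 6 = 216 \sqrt{3}$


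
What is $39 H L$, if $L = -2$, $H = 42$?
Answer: $-3276$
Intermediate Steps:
$39 H L = 39 \cdot 42 \left(-2\right) = 1638 \left(-2\right) = -3276$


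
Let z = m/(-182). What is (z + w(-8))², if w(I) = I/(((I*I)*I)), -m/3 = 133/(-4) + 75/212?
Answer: 26423477809/95278403584 ≈ 0.27733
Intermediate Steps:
m = 10461/106 (m = -3*(133/(-4) + 75/212) = -3*(133*(-¼) + 75*(1/212)) = -3*(-133/4 + 75/212) = -3*(-3487/106) = 10461/106 ≈ 98.689)
z = -10461/19292 (z = (10461/106)/(-182) = (10461/106)*(-1/182) = -10461/19292 ≈ -0.54225)
w(I) = I⁻² (w(I) = I/((I²*I)) = I/(I³) = I/I³ = I⁻²)
(z + w(-8))² = (-10461/19292 + (-8)⁻²)² = (-10461/19292 + 1/64)² = (-162553/308672)² = 26423477809/95278403584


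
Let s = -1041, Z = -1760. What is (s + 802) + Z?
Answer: -1999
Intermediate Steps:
(s + 802) + Z = (-1041 + 802) - 1760 = -239 - 1760 = -1999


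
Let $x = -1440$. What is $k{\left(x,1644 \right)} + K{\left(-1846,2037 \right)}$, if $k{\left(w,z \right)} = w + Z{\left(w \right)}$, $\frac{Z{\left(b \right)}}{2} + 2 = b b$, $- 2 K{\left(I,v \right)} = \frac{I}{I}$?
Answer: $\frac{8291511}{2} \approx 4.1458 \cdot 10^{6}$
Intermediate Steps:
$K{\left(I,v \right)} = - \frac{1}{2}$ ($K{\left(I,v \right)} = - \frac{I \frac{1}{I}}{2} = \left(- \frac{1}{2}\right) 1 = - \frac{1}{2}$)
$Z{\left(b \right)} = -4 + 2 b^{2}$ ($Z{\left(b \right)} = -4 + 2 b b = -4 + 2 b^{2}$)
$k{\left(w,z \right)} = -4 + w + 2 w^{2}$ ($k{\left(w,z \right)} = w + \left(-4 + 2 w^{2}\right) = -4 + w + 2 w^{2}$)
$k{\left(x,1644 \right)} + K{\left(-1846,2037 \right)} = \left(-4 - 1440 + 2 \left(-1440\right)^{2}\right) - \frac{1}{2} = \left(-4 - 1440 + 2 \cdot 2073600\right) - \frac{1}{2} = \left(-4 - 1440 + 4147200\right) - \frac{1}{2} = 4145756 - \frac{1}{2} = \frac{8291511}{2}$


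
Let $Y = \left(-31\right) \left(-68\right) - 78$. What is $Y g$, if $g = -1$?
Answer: $-2030$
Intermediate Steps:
$Y = 2030$ ($Y = 2108 - 78 = 2030$)
$Y g = 2030 \left(-1\right) = -2030$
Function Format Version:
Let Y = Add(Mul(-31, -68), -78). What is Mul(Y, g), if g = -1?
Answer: -2030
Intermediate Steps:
Y = 2030 (Y = Add(2108, -78) = 2030)
Mul(Y, g) = Mul(2030, -1) = -2030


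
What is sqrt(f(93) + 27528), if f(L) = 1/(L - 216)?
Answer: 11*sqrt(3441909)/123 ≈ 165.92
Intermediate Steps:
f(L) = 1/(-216 + L)
sqrt(f(93) + 27528) = sqrt(1/(-216 + 93) + 27528) = sqrt(1/(-123) + 27528) = sqrt(-1/123 + 27528) = sqrt(3385943/123) = 11*sqrt(3441909)/123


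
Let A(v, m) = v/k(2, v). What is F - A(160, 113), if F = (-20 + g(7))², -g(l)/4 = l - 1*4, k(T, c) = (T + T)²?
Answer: 1014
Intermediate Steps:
k(T, c) = 4*T² (k(T, c) = (2*T)² = 4*T²)
A(v, m) = v/16 (A(v, m) = v/((4*2²)) = v/((4*4)) = v/16)
g(l) = 16 - 4*l (g(l) = -4*(l - 1*4) = -4*(l - 4) = -4*(-4 + l) = 16 - 4*l)
F = 1024 (F = (-20 + (16 - 4*7))² = (-20 + (16 - 28))² = (-20 - 12)² = (-32)² = 1024)
F - A(160, 113) = 1024 - 160/16 = 1024 - 1*10 = 1024 - 10 = 1014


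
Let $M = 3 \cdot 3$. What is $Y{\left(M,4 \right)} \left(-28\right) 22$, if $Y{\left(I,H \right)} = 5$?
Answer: $-3080$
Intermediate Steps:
$M = 9$
$Y{\left(M,4 \right)} \left(-28\right) 22 = 5 \left(-28\right) 22 = \left(-140\right) 22 = -3080$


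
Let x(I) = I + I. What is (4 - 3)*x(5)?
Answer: 10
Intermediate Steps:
x(I) = 2*I
(4 - 3)*x(5) = (4 - 3)*(2*5) = 1*10 = 10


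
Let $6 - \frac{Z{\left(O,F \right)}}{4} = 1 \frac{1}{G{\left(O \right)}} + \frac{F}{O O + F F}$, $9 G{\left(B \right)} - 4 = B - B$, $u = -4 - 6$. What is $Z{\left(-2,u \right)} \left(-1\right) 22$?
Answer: $- \frac{4400}{13} \approx -338.46$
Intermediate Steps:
$u = -10$ ($u = -4 - 6 = -10$)
$G{\left(B \right)} = \frac{4}{9}$ ($G{\left(B \right)} = \frac{4}{9} + \frac{B - B}{9} = \frac{4}{9} + \frac{1}{9} \cdot 0 = \frac{4}{9} + 0 = \frac{4}{9}$)
$Z{\left(O,F \right)} = 15 - \frac{4 F}{F^{2} + O^{2}}$ ($Z{\left(O,F \right)} = 24 - 4 \left(1 \frac{1}{\frac{4}{9}} + \frac{F}{O O + F F}\right) = 24 - 4 \left(1 \cdot \frac{9}{4} + \frac{F}{O^{2} + F^{2}}\right) = 24 - 4 \left(\frac{9}{4} + \frac{F}{F^{2} + O^{2}}\right) = 24 - \left(9 + \frac{4 F}{F^{2} + O^{2}}\right) = 15 - \frac{4 F}{F^{2} + O^{2}}$)
$Z{\left(-2,u \right)} \left(-1\right) 22 = \frac{\left(-4\right) \left(-10\right) + 15 \left(-10\right)^{2} + 15 \left(-2\right)^{2}}{\left(-10\right)^{2} + \left(-2\right)^{2}} \left(-1\right) 22 = \frac{40 + 15 \cdot 100 + 15 \cdot 4}{100 + 4} \left(-1\right) 22 = \frac{40 + 1500 + 60}{104} \left(-1\right) 22 = \frac{1}{104} \cdot 1600 \left(-1\right) 22 = \frac{200}{13} \left(-1\right) 22 = \left(- \frac{200}{13}\right) 22 = - \frac{4400}{13}$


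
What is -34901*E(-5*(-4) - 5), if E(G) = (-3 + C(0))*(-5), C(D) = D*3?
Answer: -523515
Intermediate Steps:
C(D) = 3*D
E(G) = 15 (E(G) = (-3 + 3*0)*(-5) = (-3 + 0)*(-5) = -3*(-5) = 15)
-34901*E(-5*(-4) - 5) = -34901*15 = -523515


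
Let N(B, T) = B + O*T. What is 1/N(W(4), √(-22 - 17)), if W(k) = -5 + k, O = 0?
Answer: -1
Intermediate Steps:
N(B, T) = B (N(B, T) = B + 0*T = B + 0 = B)
1/N(W(4), √(-22 - 17)) = 1/(-5 + 4) = 1/(-1) = -1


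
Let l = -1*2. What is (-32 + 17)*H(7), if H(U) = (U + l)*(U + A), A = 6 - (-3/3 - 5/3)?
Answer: -1175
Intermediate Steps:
A = 26/3 (A = 6 - (-3*⅓ - 5*⅓) = 6 - (-1 - 5/3) = 6 - 1*(-8/3) = 6 + 8/3 = 26/3 ≈ 8.6667)
l = -2
H(U) = (-2 + U)*(26/3 + U) (H(U) = (U - 2)*(U + 26/3) = (-2 + U)*(26/3 + U))
(-32 + 17)*H(7) = (-32 + 17)*(-52/3 + 7² + (20/3)*7) = -15*(-52/3 + 49 + 140/3) = -15*235/3 = -1175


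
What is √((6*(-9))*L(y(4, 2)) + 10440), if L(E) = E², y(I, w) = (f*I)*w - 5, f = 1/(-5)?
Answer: 3*√22466/5 ≈ 89.932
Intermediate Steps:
f = -⅕ (f = 1*(-⅕) = -⅕ ≈ -0.20000)
y(I, w) = -5 - I*w/5 (y(I, w) = (-I/5)*w - 5 = -I*w/5 - 5 = -5 - I*w/5)
√((6*(-9))*L(y(4, 2)) + 10440) = √((6*(-9))*(-5 - ⅕*4*2)² + 10440) = √(-54*(-5 - 8/5)² + 10440) = √(-54*(-33/5)² + 10440) = √(-54*1089/25 + 10440) = √(-58806/25 + 10440) = √(202194/25) = 3*√22466/5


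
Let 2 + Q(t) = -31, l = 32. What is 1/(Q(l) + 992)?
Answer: 1/959 ≈ 0.0010428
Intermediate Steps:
Q(t) = -33 (Q(t) = -2 - 31 = -33)
1/(Q(l) + 992) = 1/(-33 + 992) = 1/959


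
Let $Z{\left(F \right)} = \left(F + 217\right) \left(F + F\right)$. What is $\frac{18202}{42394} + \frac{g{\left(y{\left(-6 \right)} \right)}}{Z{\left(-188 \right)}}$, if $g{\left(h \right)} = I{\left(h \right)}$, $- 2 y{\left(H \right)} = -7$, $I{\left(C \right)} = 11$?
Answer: $\frac{2106471}{4917704} \approx 0.42834$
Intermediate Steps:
$y{\left(H \right)} = \frac{7}{2}$ ($y{\left(H \right)} = \left(- \frac{1}{2}\right) \left(-7\right) = \frac{7}{2}$)
$g{\left(h \right)} = 11$
$Z{\left(F \right)} = 2 F \left(217 + F\right)$ ($Z{\left(F \right)} = \left(217 + F\right) 2 F = 2 F \left(217 + F\right)$)
$\frac{18202}{42394} + \frac{g{\left(y{\left(-6 \right)} \right)}}{Z{\left(-188 \right)}} = \frac{18202}{42394} + \frac{11}{2 \left(-188\right) \left(217 - 188\right)} = 18202 \cdot \frac{1}{42394} + \frac{11}{2 \left(-188\right) 29} = \frac{9101}{21197} + \frac{11}{-10904} = \frac{9101}{21197} + 11 \left(- \frac{1}{10904}\right) = \frac{9101}{21197} - \frac{11}{10904} = \frac{2106471}{4917704}$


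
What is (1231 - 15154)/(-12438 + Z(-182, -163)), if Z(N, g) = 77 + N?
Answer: 4641/4181 ≈ 1.1100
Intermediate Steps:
(1231 - 15154)/(-12438 + Z(-182, -163)) = (1231 - 15154)/(-12438 + (77 - 182)) = -13923/(-12438 - 105) = -13923/(-12543) = -13923*(-1/12543) = 4641/4181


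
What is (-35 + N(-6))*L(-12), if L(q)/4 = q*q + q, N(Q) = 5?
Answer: -15840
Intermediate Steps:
L(q) = 4*q + 4*q**2 (L(q) = 4*(q*q + q) = 4*(q**2 + q) = 4*(q + q**2) = 4*q + 4*q**2)
(-35 + N(-6))*L(-12) = (-35 + 5)*(4*(-12)*(1 - 12)) = -120*(-12)*(-11) = -30*528 = -15840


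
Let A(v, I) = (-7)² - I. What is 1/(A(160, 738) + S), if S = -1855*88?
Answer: -1/163929 ≈ -6.1002e-6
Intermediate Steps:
A(v, I) = 49 - I
S = -163240
1/(A(160, 738) + S) = 1/((49 - 1*738) - 163240) = 1/((49 - 738) - 163240) = 1/(-689 - 163240) = 1/(-163929) = -1/163929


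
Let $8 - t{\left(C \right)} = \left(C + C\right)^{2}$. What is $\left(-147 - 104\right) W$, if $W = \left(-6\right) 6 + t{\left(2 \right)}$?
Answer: $11044$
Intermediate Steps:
$t{\left(C \right)} = 8 - 4 C^{2}$ ($t{\left(C \right)} = 8 - \left(C + C\right)^{2} = 8 - \left(2 C\right)^{2} = 8 - 4 C^{2}$)
$W = -44$ ($W = \left(-6\right) 6 + \left(8 - 4 \cdot 2^{2}\right) = -36 + \left(8 - 16\right) = -36 - 8 = -44$)
$\left(-147 - 104\right) W = \left(-147 - 104\right) \left(-44\right) = \left(-251\right) \left(-44\right) = 11044$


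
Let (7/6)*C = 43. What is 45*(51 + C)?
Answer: 27675/7 ≈ 3953.6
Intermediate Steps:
C = 258/7 (C = (6/7)*43 = 258/7 ≈ 36.857)
45*(51 + C) = 45*(51 + 258/7) = 45*(615/7) = 27675/7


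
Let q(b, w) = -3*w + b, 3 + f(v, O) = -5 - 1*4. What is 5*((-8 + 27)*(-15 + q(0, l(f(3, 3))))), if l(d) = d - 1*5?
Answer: 3420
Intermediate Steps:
f(v, O) = -12 (f(v, O) = -3 + (-5 - 1*4) = -3 + (-5 - 4) = -3 - 9 = -12)
l(d) = -5 + d (l(d) = d - 5 = -5 + d)
q(b, w) = b - 3*w
5*((-8 + 27)*(-15 + q(0, l(f(3, 3))))) = 5*((-8 + 27)*(-15 + (0 - 3*(-5 - 12)))) = 5*(19*(-15 + (0 - 3*(-17)))) = 5*(19*(-15 + (0 + 51))) = 5*(19*(-15 + 51)) = 5*(19*36) = 5*684 = 3420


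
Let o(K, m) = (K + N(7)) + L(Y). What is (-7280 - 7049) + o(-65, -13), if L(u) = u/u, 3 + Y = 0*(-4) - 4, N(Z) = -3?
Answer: -14396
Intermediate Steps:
Y = -7 (Y = -3 + (0*(-4) - 4) = -3 + (0 - 4) = -3 - 4 = -7)
L(u) = 1
o(K, m) = -2 + K (o(K, m) = (K - 3) + 1 = (-3 + K) + 1 = -2 + K)
(-7280 - 7049) + o(-65, -13) = (-7280 - 7049) + (-2 - 65) = -14329 - 67 = -14396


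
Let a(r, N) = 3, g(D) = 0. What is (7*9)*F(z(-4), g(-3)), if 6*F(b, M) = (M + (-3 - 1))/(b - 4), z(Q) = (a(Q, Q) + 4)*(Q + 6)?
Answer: -21/5 ≈ -4.2000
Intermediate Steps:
z(Q) = 42 + 7*Q (z(Q) = (3 + 4)*(Q + 6) = 7*(6 + Q) = 42 + 7*Q)
F(b, M) = (-4 + M)/(6*(-4 + b)) (F(b, M) = ((M + (-3 - 1))/(b - 4))/6 = ((M - 4)/(-4 + b))/6 = ((-4 + M)/(-4 + b))/6 = (-4 + M)/(6*(-4 + b)))
(7*9)*F(z(-4), g(-3)) = (7*9)*((-4 + 0)/(6*(-4 + (42 + 7*(-4))))) = 63*((⅙)*(-4)/(-4 + (42 - 28))) = 63*((⅙)*(-4)/(-4 + 14)) = 63*((⅙)*(-4)/10) = 63*((⅙)*(⅒)*(-4)) = 63*(-1/15) = -21/5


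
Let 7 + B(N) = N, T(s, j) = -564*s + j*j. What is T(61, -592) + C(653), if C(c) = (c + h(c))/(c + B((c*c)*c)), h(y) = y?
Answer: 88005555212686/278445723 ≈ 3.1606e+5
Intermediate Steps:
T(s, j) = j² - 564*s (T(s, j) = -564*s + j² = j² - 564*s)
B(N) = -7 + N
C(c) = 2*c/(-7 + c + c³) (C(c) = (c + c)/(c + (-7 + (c*c)*c)) = (2*c)/(c + (-7 + c²*c)) = (2*c)/(c + (-7 + c³)) = (2*c)/(-7 + c + c³) = 2*c/(-7 + c + c³))
T(61, -592) + C(653) = ((-592)² - 564*61) + 2*653/(-7 + 653 + 653³) = (350464 - 34404) + 2*653/(-7 + 653 + 278445077) = 316060 + 2*653/278445723 = 316060 + 2*653*(1/278445723) = 316060 + 1306/278445723 = 88005555212686/278445723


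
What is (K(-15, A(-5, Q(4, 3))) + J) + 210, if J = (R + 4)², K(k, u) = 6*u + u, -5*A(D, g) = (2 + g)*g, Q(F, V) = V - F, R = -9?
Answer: 1182/5 ≈ 236.40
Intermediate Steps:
A(D, g) = -g*(2 + g)/5 (A(D, g) = -(2 + g)*g/5 = -g*(2 + g)/5)
K(k, u) = 7*u
J = 25 (J = (-9 + 4)² = (-5)² = 25)
(K(-15, A(-5, Q(4, 3))) + J) + 210 = (7*(-(3 - 1*4)*(2 + (3 - 1*4))/5) + 25) + 210 = (7*(-(3 - 4)*(2 + (3 - 4))/5) + 25) + 210 = (7*(-⅕*(-1)*(2 - 1)) + 25) + 210 = (7*(-⅕*(-1)*1) + 25) + 210 = (7*(⅕) + 25) + 210 = (7/5 + 25) + 210 = 132/5 + 210 = 1182/5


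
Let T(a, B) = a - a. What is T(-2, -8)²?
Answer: 0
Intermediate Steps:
T(a, B) = 0
T(-2, -8)² = 0² = 0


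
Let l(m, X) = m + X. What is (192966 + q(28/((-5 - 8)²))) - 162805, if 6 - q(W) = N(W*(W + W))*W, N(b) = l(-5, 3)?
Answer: 5098279/169 ≈ 30167.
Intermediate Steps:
l(m, X) = X + m
N(b) = -2 (N(b) = 3 - 5 = -2)
q(W) = 6 + 2*W (q(W) = 6 - (-2)*W = 6 + 2*W)
(192966 + q(28/((-5 - 8)²))) - 162805 = (192966 + (6 + 2*(28/((-5 - 8)²)))) - 162805 = (192966 + (6 + 2*(28/((-13)²)))) - 162805 = (192966 + (6 + 2*(28/169))) - 162805 = (192966 + (6 + 56/169)) - 162805 = (192966 + 1070/169) - 162805 = 32612324/169 - 162805 = 5098279/169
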